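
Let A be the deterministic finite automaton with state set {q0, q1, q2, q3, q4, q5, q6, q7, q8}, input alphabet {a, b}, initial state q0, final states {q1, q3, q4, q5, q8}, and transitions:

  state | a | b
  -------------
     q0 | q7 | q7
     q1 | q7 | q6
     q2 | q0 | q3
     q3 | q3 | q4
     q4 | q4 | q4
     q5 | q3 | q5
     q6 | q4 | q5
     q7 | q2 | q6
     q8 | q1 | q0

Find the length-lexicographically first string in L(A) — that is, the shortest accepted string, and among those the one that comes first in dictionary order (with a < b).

A breadth-first search from q0 reaches an accepting state first via the path q0 → q7 → q2 → q3 on input aab.
No string of length < 3 is accepted (BFS exhausts all shorter strings without reaching an accepting state), and aab is the lexicographically least accepting string of length 3.

aab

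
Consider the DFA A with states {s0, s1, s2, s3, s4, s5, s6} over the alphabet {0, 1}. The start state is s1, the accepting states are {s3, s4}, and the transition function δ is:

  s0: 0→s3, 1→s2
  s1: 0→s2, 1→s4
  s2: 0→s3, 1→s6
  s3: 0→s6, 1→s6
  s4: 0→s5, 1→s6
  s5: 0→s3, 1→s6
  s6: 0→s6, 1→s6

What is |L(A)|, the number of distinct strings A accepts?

The useful subgraph on states {s1, s2, s3, s4, s5} is acyclic, so L(A) is finite; the longest accepting path visits 4 useful states, giving maximum string length 3.
Counting accepting paths from s1 by length: 1 of length 1, 1 of length 2, 1 of length 3. Total 3.

3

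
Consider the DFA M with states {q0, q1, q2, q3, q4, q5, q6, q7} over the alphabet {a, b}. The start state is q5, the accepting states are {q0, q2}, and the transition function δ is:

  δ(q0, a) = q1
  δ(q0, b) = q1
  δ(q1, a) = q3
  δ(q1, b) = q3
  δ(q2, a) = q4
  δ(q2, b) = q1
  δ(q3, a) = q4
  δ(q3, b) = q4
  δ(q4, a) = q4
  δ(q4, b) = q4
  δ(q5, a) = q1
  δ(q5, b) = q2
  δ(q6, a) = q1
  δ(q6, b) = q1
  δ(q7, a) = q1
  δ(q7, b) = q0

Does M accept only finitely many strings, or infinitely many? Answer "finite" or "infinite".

The useful states (reachable from q5 and able to reach an accepting state) are {q2, q5}.
Restricted to these states the transition graph has no cycle, so every accepting path has bounded length and L is finite.

finite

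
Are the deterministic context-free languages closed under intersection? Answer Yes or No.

DCFLs are closed under complement (normalise the DPDA to read all of its input, then flip the verdict). If they were also closed under intersection, De Morgan would make them closed under union; but {aⁿbⁿ : n≥0} and {aⁿb²ⁿ : n≥0} are DCFLs (push the a's; pop one per b, respectively one per two b's) whose union no deterministic PDA accepts: a DPDA for it would have a single run on aⁿb²ⁿ, accepting after the prefix aⁿbⁿ and accepting again after n more b's; an ordinary PDA that simulates it on a's and b's and, at any moment when it is accepting, may switch to reading only a fresh letter c while feeding each c to the simulation as a b, would accept aⁱbʲcᵏ (k≥1) exactly when both aⁱbʲ and aⁱbʲ⁺ᵏ are in the language, i.e. its language intersected with the regular set a*b*c⁺ would be exactly {aⁿbⁿcⁿ : n≥1} — impossible, since context-free languages are closed under intersection with regular sets and {aⁿbⁿcⁿ} is not context-free.

No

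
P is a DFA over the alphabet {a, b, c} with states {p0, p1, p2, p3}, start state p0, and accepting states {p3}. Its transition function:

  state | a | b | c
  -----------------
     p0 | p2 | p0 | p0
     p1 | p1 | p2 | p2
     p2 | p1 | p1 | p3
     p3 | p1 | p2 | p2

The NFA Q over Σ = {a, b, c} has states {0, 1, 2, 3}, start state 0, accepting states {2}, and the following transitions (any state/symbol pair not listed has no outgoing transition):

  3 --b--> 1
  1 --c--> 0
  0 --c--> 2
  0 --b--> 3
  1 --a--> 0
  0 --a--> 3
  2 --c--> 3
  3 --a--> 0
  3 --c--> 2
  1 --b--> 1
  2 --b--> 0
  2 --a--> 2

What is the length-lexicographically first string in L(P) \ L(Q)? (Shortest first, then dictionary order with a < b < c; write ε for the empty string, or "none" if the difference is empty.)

cac

The string cac is accepted by P but not by Q.
No shorter string lies in the difference, and cac is the lexicographically first length-3 string in L(P) \ L(Q).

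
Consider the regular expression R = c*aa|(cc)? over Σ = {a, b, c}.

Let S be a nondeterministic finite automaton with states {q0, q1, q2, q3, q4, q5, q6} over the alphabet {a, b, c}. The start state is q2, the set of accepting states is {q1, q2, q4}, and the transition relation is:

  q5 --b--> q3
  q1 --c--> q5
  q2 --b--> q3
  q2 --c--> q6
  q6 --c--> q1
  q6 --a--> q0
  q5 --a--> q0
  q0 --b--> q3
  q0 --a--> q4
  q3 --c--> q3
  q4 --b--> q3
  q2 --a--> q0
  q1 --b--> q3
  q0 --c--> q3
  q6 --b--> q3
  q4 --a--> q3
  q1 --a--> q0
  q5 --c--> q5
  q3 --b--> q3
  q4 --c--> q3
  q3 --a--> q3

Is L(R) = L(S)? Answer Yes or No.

Converting the expression R to a DFA (subset construction, then merging equivalent states) gives the minimal DFA with states {r0, r1, r2, r3, r4, r5, r6}, start state r0, accepting states {r0, r4, r5} and transitions r0: a→r1, b→r2, c→r3; r1: a→r4, b→r2, c→r2; r2: a→r2, b→r2, c→r2; r3: a→r1, b→r2, c→r5; r4: a→r2, b→r2, c→r2; r5: a→r1, b→r2, c→r6; r6: a→r1, b→r2, c→r6.
Exploring the product automaton R × S from the start pair (r0, q2), following both machines on each input symbol, reaches 7 state pairs: (r0, q2), (r1, q0), (r2, q3), (r3, q6), (r4, q4), (r5, q1), (r6, q5).
R accepts in {r0, r4, r5} and S accepts in {q1, q2, q4}. In every reachable pair the two components are either both accepting — (r0, q2), (r4, q4), (r5, q1) — or both non-accepting, so no string is accepted by exactly one of the machines: L(R) \ L(S) and L(S) \ L(R) are both empty.
Hence every string is accepted by R iff it is accepted by S, and the two languages coincide.

Yes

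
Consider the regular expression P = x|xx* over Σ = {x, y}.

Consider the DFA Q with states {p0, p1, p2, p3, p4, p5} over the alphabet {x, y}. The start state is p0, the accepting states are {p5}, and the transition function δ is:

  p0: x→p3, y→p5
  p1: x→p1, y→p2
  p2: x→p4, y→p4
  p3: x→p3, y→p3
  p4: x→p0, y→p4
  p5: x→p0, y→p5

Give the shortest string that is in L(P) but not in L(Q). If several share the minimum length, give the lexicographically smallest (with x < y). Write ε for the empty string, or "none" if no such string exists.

x

The string x is accepted by P but not by Q.
No shorter string lies in the difference, and x is the lexicographically first length-1 string in L(P) \ L(Q).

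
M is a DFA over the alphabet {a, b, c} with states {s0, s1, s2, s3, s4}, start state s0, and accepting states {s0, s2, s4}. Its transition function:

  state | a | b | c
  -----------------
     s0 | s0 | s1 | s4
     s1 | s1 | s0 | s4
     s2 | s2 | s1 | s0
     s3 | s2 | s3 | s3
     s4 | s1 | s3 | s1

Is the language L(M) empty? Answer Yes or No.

The empty string ε is accepted: the run s0 ends in the accepting state s0.
Since at least one string is accepted, L(M) is not empty.

No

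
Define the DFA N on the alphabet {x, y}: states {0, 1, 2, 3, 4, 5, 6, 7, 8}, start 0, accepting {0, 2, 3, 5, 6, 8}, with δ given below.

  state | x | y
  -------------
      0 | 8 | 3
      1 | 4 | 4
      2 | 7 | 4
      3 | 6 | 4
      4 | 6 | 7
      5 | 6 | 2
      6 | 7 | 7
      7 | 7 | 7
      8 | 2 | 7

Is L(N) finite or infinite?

The useful states (reachable from 0 and able to reach an accepting state) are {0, 2, 3, 4, 6, 8}.
Restricted to these states the transition graph has no cycle, so every accepting path has bounded length and L is finite.

finite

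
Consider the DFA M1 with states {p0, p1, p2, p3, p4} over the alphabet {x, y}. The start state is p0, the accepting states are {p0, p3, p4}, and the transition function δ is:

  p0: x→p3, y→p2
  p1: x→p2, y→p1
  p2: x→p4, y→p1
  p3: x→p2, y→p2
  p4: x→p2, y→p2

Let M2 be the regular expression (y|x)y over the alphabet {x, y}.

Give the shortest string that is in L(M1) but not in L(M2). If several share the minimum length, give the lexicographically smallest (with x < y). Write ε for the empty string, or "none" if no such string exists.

ε

The empty string ε is accepted by M1 but not by M2.
Since ε is the unique shortest string, it is the required witness.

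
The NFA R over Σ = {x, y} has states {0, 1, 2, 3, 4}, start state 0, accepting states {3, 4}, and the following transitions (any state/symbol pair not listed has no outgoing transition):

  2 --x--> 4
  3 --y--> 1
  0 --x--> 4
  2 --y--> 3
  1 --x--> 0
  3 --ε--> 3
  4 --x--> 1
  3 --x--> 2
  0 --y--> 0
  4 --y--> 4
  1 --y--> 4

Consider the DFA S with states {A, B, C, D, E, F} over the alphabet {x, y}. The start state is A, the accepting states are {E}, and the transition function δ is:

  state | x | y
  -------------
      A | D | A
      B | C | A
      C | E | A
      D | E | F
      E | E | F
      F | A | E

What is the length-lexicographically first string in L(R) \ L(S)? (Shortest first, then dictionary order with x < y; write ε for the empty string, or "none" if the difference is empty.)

The string x is accepted by R but not by S.
No shorter string lies in the difference, and x is the lexicographically first length-1 string in L(R) \ L(S).

x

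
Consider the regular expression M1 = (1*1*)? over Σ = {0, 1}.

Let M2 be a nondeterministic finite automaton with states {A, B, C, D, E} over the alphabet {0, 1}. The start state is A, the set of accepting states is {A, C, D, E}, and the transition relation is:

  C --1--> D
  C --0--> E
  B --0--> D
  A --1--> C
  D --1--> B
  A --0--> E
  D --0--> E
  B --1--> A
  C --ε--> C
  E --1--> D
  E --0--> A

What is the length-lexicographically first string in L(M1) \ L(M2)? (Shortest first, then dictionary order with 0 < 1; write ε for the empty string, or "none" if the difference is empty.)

111

The string 111 is accepted by M1 but not by M2.
No shorter string lies in the difference, and 111 is the lexicographically first length-3 string in L(M1) \ L(M2).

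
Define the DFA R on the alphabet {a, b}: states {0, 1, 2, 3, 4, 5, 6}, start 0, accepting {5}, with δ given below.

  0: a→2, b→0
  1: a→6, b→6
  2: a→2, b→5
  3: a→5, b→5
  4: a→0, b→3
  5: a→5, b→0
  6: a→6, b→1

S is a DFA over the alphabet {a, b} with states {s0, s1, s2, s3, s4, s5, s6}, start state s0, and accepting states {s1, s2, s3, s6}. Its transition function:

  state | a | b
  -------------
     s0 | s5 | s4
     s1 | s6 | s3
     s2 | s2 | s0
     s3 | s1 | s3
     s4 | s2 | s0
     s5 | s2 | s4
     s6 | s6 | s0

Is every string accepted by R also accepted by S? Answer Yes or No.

The string ab is in L(R) but not in L(S).
So L(R) ⊄ L(S).

No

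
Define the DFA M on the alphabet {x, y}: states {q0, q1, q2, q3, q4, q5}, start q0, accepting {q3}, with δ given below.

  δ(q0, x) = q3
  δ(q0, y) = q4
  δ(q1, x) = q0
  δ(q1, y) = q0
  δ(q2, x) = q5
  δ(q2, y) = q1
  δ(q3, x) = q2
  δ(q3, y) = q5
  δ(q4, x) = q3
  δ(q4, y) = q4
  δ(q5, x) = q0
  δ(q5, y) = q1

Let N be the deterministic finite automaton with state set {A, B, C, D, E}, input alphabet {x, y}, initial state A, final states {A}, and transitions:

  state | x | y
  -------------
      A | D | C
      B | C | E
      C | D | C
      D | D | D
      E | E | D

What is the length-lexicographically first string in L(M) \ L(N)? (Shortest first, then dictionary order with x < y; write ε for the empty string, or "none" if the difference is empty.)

x

The string x is accepted by M but not by N.
No shorter string lies in the difference, and x is the lexicographically first length-1 string in L(M) \ L(N).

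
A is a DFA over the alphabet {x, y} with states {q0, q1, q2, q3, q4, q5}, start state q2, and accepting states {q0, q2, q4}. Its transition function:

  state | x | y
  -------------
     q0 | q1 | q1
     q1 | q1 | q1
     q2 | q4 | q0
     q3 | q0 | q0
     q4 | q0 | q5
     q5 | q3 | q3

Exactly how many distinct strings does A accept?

8

The useful subgraph on states {q0, q2, q3, q4, q5} is acyclic, so L(A) is finite; the longest accepting path visits 5 useful states, giving maximum string length 4.
Counting accepting paths from q2 by length: 1 of length 0, 2 of length 1, 1 of length 2, 4 of length 4. Total 8.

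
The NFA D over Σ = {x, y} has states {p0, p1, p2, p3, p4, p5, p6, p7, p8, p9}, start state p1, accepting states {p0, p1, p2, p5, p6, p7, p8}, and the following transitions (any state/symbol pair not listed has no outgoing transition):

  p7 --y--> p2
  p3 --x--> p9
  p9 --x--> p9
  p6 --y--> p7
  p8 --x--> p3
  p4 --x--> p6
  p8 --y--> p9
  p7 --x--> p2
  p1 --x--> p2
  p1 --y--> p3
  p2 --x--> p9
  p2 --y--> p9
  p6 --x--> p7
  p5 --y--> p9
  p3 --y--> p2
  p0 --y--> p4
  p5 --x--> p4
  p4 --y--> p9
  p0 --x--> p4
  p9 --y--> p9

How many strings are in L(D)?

3

The useful subgraph on states {p1, p2, p3} is acyclic, so L(D) is finite; the longest accepting path visits 3 useful states, giving maximum string length 2.
Counting accepting paths from p1 by length: 1 of length 0, 1 of length 1, 1 of length 2. Total 3.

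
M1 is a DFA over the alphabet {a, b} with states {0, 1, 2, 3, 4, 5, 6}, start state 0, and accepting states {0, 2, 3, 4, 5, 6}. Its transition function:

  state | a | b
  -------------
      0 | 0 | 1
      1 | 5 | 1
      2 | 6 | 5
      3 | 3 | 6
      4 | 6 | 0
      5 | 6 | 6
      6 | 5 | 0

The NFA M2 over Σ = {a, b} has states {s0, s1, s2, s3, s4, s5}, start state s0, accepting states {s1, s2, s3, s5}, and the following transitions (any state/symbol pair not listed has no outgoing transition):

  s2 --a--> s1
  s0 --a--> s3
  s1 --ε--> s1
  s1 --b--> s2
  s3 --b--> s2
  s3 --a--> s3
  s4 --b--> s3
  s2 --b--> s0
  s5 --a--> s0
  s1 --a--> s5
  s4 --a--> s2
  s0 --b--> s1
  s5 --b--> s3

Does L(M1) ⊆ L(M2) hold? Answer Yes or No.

No

The empty string ε is in L(M1) but not in L(M2).
So L(M1) ⊄ L(M2).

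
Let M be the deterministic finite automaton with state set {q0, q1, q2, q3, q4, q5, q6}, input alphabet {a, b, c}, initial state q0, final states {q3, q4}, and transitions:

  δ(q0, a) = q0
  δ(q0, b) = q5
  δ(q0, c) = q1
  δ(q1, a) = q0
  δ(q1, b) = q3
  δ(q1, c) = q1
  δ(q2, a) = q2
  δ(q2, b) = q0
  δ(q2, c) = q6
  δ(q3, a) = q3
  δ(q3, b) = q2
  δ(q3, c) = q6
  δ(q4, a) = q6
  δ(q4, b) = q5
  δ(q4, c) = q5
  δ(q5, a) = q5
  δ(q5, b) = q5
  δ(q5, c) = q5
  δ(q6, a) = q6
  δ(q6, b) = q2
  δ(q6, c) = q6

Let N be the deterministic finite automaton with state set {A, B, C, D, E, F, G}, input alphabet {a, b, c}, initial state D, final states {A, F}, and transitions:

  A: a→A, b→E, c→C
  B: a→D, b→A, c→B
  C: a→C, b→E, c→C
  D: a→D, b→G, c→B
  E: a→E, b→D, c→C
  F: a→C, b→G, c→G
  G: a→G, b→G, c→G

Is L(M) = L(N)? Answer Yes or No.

Yes

Exploring the product automaton M × N from the start pair (q0, D), following both machines on each input symbol, reaches 6 state pairs: (q0, D), (q5, G), (q1, B), (q3, A), (q2, E), (q6, C).
M accepts in {q3, q4} and N accepts in {A, F}. In every reachable pair the two components are either both accepting — (q3, A) — or both non-accepting, so no string is accepted by exactly one of the machines: L(M) \ L(N) and L(N) \ L(M) are both empty.
Hence every string is accepted by M iff it is accepted by N, and the two languages coincide.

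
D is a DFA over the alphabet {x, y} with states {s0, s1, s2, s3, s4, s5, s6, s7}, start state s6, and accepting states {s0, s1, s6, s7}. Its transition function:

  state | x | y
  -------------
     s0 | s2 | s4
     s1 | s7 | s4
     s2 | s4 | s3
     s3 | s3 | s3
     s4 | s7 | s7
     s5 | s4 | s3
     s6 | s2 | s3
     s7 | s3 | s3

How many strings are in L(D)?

The useful subgraph on states {s2, s4, s6, s7} is acyclic, so L(D) is finite; the longest accepting path visits 4 useful states, giving maximum string length 3.
Counting accepting paths from s6 by length: 1 of length 0, 2 of length 3. Total 3.

3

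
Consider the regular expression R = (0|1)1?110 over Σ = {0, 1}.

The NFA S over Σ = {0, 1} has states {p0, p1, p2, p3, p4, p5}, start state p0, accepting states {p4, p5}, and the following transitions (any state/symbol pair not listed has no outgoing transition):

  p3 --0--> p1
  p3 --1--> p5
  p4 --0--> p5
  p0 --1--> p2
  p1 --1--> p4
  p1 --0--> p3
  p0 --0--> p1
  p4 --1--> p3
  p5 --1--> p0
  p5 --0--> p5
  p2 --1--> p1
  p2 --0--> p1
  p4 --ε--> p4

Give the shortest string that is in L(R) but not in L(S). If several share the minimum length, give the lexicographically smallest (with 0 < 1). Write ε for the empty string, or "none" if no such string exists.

0110

The string 0110 is accepted by R but not by S.
No shorter string lies in the difference, and 0110 is the lexicographically first length-4 string in L(R) \ L(S).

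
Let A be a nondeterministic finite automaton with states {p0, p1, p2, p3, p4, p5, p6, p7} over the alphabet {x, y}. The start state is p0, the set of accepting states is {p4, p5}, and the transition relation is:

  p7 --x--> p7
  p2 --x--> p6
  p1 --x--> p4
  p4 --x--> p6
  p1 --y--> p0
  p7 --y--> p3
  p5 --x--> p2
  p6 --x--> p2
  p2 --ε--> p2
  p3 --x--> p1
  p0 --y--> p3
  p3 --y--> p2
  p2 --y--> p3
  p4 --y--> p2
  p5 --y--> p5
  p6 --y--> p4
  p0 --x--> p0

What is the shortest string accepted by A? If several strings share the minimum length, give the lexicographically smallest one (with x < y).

yxx

A breadth-first search from p0 reaches an accepting state first via the path p0 → p3 → p1 → p4 on input yxx.
No string of length < 3 is accepted (BFS exhausts all shorter strings without reaching an accepting state), and yxx is the lexicographically least accepting string of length 3.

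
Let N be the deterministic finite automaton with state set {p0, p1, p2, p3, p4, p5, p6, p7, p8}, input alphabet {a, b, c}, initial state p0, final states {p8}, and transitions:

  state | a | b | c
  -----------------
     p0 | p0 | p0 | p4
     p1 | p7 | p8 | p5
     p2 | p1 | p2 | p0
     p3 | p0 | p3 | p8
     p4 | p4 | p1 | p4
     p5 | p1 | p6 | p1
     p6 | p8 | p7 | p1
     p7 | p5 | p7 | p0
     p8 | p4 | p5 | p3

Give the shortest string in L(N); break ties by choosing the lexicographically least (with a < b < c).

cbb

A breadth-first search from p0 reaches an accepting state first via the path p0 → p4 → p1 → p8 on input cbb.
No string of length < 3 is accepted (BFS exhausts all shorter strings without reaching an accepting state), and cbb is the lexicographically least accepting string of length 3.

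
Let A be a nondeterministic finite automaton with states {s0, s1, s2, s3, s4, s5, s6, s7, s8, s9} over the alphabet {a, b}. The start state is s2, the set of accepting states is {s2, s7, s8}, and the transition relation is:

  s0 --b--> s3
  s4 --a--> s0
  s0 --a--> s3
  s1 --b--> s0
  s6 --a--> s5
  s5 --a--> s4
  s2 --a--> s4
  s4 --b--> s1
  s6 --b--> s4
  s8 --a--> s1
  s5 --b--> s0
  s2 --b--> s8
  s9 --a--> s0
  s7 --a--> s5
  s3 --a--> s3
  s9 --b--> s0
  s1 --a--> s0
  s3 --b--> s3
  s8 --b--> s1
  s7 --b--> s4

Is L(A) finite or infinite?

finite

The useful states (reachable from s2 and able to reach an accepting state) are {s2, s8}.
Restricted to these states the transition graph has no cycle, so every accepting path has bounded length and L is finite.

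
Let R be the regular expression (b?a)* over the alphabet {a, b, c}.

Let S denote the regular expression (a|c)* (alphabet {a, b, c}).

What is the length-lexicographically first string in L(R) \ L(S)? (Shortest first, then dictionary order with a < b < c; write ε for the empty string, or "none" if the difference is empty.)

ba

The string ba is accepted by R but not by S.
No shorter string lies in the difference, and ba is the lexicographically first length-2 string in L(R) \ L(S).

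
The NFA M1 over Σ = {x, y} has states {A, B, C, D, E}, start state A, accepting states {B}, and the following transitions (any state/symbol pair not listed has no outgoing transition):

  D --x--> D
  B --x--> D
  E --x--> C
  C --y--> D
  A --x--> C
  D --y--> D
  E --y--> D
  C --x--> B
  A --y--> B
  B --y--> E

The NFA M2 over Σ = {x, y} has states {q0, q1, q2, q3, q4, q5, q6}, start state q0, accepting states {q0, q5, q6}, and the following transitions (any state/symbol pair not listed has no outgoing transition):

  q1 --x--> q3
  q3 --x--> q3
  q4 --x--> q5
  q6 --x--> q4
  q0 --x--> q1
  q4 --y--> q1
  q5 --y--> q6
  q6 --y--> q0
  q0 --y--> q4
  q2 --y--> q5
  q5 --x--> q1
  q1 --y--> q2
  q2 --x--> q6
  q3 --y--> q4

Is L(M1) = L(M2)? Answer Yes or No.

The string y is accepted by M1 but rejected by M2.
So L(M1) ≠ L(M2).

No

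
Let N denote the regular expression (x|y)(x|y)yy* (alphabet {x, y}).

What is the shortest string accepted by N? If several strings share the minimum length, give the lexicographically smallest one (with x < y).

By inspection of the expression, no string of length less than 3 matches, and xxy is the lexicographically first match of length 3.

xxy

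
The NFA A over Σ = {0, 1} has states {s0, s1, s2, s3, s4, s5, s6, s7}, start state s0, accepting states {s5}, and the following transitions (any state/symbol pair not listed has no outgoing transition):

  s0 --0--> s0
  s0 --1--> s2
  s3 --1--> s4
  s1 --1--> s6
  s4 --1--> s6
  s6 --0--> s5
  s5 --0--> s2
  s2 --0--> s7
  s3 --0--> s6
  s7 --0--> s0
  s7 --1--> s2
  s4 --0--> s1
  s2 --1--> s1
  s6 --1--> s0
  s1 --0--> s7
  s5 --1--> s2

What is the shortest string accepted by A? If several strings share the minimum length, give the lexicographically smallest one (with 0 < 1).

1110

A breadth-first search from s0 reaches an accepting state first via the path s0 → s2 → s1 → s6 → s5 on input 1110.
No string of length < 4 is accepted (BFS exhausts all shorter strings without reaching an accepting state), and 1110 is the lexicographically least accepting string of length 4.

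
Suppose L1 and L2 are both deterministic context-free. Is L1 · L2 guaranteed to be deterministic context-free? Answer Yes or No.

Take L₁ = {ε, c} (finite, hence regular and DCFL) and L₂ = {c aⁿbⁿ : n≥0} ∪ {cc aⁿb²ⁿ : n≥0} (a DCFL: the number of leading c's tells the DPDA whether to pop one stack symbol per b or per two b's). Then L₁L₂ ∩ cca⁺b* = {cc aⁿbⁿ : n≥1} ∪ {cc aⁿb²ⁿ : n≥1}. If L₁L₂ were a DCFL, so would be this intersection with a regular set, and a DPDA for it started from its configuration after reading cc would accept {aⁿbⁿ : n≥1} ∪ {aⁿb²ⁿ : n≥1}, which no deterministic PDA accepts (a DPDA for it would have a single run on aⁿb²ⁿ, accepting after the prefix aⁿbⁿ and accepting again after n more b's; an ordinary PDA that simulates it on a's and b's and, at any moment when it is accepting, may switch to reading only a fresh letter d while feeding each d to the simulation as a b, would accept aⁱbʲdᵏ (k≥1) exactly when both aⁱbʲ and aⁱbʲ⁺ᵏ are in the language, i.e. its language intersected with the regular set a*b*d⁺ would be exactly {aⁿbⁿdⁿ : n≥1} — impossible, since context-free languages are closed under intersection with regular sets and {aⁿbⁿdⁿ} is not context-free). Hence L₁L₂ is not a DCFL.

No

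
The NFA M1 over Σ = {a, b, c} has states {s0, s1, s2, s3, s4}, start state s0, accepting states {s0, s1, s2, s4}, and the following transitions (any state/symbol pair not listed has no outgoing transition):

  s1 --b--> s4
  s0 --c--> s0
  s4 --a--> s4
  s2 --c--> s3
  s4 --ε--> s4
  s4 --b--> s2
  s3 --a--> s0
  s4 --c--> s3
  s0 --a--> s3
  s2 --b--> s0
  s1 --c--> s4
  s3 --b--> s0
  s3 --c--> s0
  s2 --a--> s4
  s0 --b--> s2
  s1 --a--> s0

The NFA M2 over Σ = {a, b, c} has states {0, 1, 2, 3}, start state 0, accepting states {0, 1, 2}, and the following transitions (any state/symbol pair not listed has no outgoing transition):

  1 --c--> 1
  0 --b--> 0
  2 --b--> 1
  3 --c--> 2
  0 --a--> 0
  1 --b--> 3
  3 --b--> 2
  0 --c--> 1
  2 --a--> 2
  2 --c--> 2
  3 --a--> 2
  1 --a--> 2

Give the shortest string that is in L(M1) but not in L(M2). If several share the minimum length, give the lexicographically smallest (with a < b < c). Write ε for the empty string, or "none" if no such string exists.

The string cb is accepted by M1 but not by M2.
No shorter string lies in the difference, and cb is the lexicographically first length-2 string in L(M1) \ L(M2).

cb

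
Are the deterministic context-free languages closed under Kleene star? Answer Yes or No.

L = {c aⁿbⁿ : n≥0} ∪ {cc aⁿb²ⁿ : n≥0} is a DCFL (the number of leading c's fixes which ratio the DPDA checks), but L* is not. Every word of L starts with c, so in a factorisation of the string cc aⁱbʲ (i≥1) into words of L each factor begins at one of the two c's: either the whole string is a single word of L (forcing j = 2i), or it splits as c · (c aⁱbʲ) with c ∈ L (take n = 0) and c aⁱbʲ ∈ L (forcing j = i). Thus L* ∩ cca⁺b* = {cc aⁿbⁿ : n≥1} ∪ {cc aⁿb²ⁿ : n≥1}. A DPDA for L* would give one for this intersection with a regular set, and, started from its configuration after reading cc, one for {aⁿbⁿ : n≥1} ∪ {aⁿb²ⁿ : n≥1}, which no deterministic PDA accepts (a DPDA for it would have a single run on aⁿb²ⁿ, accepting after the prefix aⁿbⁿ and accepting again after n more b's; an ordinary PDA that simulates it on a's and b's and, at any moment when it is accepting, may switch to reading only a fresh letter d while feeding each d to the simulation as a b, would accept aⁱbʲdᵏ (k≥1) exactly when both aⁱbʲ and aⁱbʲ⁺ᵏ are in the language, i.e. its language intersected with the regular set a*b*d⁺ would be exactly {aⁿbⁿdⁿ : n≥1} — impossible, since context-free languages are closed under intersection with regular sets and {aⁿbⁿdⁿ} is not context-free). So L* is not a DCFL.

No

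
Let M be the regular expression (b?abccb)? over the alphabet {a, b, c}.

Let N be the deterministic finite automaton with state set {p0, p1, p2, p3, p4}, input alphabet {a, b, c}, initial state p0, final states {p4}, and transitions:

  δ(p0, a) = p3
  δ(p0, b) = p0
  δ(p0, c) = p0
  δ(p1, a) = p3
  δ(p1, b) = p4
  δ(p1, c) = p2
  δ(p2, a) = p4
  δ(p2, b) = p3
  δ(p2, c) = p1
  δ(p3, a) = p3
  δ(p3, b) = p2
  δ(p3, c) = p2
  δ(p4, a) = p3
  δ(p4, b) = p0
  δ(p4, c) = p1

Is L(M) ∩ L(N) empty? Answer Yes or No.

Yes

Converting the expression M to a DFA (subset construction, then merging equivalent states) gives the minimal DFA with states {m0, m1, m2, m3, m4, m5, m6, m7}, start state m0, accepting states {m0, m7} and transitions m0: a→m1, b→m2, c→m3; m1: a→m3, b→m4, c→m3; m2: a→m1, b→m3, c→m3; m3: a→m3, b→m3, c→m3; m4: a→m3, b→m3, c→m5; m5: a→m3, b→m3, c→m6; m6: a→m3, b→m7, c→m3; m7: a→m3, b→m3, c→m3.
Exploring the product automaton M × N from the start pair (m0, p0), following both machines on each input symbol, reaches 12 state pairs: (m0, p0), (m1, p3), (m2, p0), (m3, p0), (m3, p3), (m4, p2), (m3, p2), (m3, p4), (m5, p1), (m3, p1), (m6, p2), (m7, p3).
M accepts in {m0, m7} and N accepts in {p4}; no reachable pair has both components accepting, so no string drives both machines to acceptance simultaneously and L(M) ∩ L(N) = ∅.
So no string is accepted by both, and the intersection is empty.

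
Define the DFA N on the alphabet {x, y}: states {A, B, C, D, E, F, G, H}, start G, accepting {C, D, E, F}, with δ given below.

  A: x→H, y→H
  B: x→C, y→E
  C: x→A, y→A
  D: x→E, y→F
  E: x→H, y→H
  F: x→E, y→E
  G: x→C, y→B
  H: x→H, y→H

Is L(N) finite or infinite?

finite

The useful states (reachable from G and able to reach an accepting state) are {B, C, E, G}.
Restricted to these states the transition graph has no cycle, so every accepting path has bounded length and L is finite.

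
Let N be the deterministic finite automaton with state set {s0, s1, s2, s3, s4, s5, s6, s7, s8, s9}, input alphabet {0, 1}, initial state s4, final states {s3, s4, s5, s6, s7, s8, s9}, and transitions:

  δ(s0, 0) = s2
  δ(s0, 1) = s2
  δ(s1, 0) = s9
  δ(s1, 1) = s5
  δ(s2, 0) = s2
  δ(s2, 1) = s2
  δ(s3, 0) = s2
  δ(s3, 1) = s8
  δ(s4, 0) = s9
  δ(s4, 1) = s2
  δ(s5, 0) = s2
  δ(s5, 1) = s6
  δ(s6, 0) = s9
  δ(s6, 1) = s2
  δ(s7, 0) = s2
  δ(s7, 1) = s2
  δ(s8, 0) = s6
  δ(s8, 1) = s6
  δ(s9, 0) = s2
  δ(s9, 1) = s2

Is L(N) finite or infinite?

finite

The useful states (reachable from s4 and able to reach an accepting state) are {s4, s9}.
Restricted to these states the transition graph has no cycle, so every accepting path has bounded length and L is finite.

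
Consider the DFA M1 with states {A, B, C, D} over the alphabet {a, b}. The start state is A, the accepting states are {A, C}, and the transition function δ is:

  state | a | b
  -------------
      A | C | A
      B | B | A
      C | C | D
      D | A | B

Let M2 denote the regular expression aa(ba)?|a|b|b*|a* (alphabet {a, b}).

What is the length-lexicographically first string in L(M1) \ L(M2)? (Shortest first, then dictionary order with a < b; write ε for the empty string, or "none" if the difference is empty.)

ba

The string ba is accepted by M1 but not by M2.
No shorter string lies in the difference, and ba is the lexicographically first length-2 string in L(M1) \ L(M2).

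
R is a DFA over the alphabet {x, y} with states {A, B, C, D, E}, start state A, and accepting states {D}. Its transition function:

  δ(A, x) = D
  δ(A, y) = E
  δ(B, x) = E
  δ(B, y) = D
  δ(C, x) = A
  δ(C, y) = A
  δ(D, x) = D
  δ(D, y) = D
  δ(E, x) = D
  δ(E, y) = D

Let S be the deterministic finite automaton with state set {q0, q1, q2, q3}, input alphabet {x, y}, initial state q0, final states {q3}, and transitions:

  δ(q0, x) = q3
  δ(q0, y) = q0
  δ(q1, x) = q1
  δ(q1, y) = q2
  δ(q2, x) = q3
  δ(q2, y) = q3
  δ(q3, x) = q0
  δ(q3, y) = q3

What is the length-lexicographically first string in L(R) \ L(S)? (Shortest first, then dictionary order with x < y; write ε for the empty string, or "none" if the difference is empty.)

xx

The string xx is accepted by R but not by S.
No shorter string lies in the difference, and xx is the lexicographically first length-2 string in L(R) \ L(S).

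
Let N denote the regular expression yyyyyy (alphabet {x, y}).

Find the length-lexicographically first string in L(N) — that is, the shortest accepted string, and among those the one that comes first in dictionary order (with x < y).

By inspection of the expression, no string of length less than 6 matches, and yyyyyy is the lexicographically first match of length 6.

yyyyyy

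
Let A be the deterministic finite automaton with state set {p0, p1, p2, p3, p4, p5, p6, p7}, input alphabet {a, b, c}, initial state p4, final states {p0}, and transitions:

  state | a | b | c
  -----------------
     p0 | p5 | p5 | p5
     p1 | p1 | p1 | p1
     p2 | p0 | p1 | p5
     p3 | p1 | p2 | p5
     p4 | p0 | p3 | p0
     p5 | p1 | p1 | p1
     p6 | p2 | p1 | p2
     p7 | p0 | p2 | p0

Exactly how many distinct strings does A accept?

The useful subgraph on states {p0, p2, p3, p4} is acyclic, so L(A) is finite; the longest accepting path visits 4 useful states, giving maximum string length 3.
Counting accepting paths from p4 by length: 2 of length 1, 1 of length 3. Total 3.

3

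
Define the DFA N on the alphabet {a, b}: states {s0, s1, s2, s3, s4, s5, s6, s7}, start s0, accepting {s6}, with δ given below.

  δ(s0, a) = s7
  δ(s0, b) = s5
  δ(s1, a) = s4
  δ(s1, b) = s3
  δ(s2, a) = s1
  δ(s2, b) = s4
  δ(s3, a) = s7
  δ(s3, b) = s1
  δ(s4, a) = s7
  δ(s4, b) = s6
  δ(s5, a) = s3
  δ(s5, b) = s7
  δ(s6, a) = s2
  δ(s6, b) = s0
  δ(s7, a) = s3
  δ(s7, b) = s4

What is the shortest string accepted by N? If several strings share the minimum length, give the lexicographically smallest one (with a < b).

A breadth-first search from s0 reaches an accepting state first via the path s0 → s7 → s4 → s6 on input abb.
No string of length < 3 is accepted (BFS exhausts all shorter strings without reaching an accepting state), and abb is the lexicographically least accepting string of length 3.

abb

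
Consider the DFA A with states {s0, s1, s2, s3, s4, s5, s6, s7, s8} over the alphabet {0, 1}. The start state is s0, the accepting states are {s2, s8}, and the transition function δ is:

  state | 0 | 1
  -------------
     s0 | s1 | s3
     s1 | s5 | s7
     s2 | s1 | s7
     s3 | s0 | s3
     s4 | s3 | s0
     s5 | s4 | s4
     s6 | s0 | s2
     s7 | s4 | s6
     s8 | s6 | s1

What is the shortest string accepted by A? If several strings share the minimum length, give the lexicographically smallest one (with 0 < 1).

A breadth-first search from s0 reaches an accepting state first via the path s0 → s1 → s7 → s6 → s2 on input 0111.
No string of length < 4 is accepted (BFS exhausts all shorter strings without reaching an accepting state), and 0111 is the lexicographically least accepting string of length 4.

0111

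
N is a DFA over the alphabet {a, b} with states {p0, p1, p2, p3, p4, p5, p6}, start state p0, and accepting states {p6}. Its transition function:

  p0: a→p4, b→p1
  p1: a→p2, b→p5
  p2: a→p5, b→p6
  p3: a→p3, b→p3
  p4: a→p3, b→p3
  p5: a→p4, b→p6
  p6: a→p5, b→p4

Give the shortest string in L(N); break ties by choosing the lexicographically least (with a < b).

A breadth-first search from p0 reaches an accepting state first via the path p0 → p1 → p2 → p6 on input bab.
No string of length < 3 is accepted (BFS exhausts all shorter strings without reaching an accepting state), and bab is the lexicographically least accepting string of length 3.

bab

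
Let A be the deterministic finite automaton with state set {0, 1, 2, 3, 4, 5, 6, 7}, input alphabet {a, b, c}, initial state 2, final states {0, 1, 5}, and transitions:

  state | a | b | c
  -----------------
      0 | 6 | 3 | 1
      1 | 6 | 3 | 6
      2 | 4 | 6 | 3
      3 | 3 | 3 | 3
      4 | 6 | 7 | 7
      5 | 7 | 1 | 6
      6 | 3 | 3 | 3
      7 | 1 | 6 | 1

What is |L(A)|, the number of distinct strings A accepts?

4

The useful subgraph on states {1, 2, 4, 7} is acyclic, so L(A) is finite; the longest accepting path visits 4 useful states, giving maximum string length 3.
Counting accepting paths from 2 by length: 4 of length 3. Total 4.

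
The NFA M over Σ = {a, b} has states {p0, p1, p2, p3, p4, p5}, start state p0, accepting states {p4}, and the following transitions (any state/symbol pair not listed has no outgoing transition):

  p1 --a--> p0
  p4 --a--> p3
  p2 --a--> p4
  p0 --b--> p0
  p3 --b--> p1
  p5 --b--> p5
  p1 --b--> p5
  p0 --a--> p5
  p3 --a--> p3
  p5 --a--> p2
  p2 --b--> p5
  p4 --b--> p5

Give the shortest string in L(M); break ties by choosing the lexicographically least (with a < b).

aaa

A breadth-first search from p0 reaches an accepting state first via the path p0 → p5 → p2 → p4 on input aaa.
No string of length < 3 is accepted (BFS exhausts all shorter strings without reaching an accepting state), and aaa is the lexicographically least accepting string of length 3.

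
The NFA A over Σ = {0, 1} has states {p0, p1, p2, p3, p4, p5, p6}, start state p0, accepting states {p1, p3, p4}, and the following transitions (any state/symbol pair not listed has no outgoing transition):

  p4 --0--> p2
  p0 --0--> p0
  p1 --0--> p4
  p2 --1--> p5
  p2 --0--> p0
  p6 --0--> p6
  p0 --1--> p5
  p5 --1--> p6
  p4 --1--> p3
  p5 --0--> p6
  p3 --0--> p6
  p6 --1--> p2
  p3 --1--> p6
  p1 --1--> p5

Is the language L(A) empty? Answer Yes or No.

Yes

The states reachable from the start state are {p0, p2, p5, p6}.
None of the accepting states {p1, p3, p4} is reachable, so no string is accepted and L(A) = ∅.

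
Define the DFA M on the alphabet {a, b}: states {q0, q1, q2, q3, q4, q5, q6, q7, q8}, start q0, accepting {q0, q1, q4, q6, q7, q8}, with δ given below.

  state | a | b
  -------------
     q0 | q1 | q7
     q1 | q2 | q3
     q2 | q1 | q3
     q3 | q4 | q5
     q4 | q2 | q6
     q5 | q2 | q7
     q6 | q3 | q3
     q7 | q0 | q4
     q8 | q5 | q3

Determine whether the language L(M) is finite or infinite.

infinite

State q1 is reachable from the start and can reach an accepting state, and it lies on the cycle q1 → q2 → q1.
Traversing that cycle any number of times yields accepted strings of unbounded length, so the language is infinite.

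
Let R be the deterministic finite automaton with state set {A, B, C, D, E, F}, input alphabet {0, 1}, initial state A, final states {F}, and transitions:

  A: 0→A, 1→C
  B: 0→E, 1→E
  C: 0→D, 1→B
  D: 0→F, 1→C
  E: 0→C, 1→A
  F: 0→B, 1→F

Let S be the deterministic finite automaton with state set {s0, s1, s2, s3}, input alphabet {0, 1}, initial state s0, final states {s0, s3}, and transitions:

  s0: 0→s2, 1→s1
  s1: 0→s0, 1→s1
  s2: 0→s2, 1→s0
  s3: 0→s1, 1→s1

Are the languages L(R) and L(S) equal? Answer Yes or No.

No

The string 100 is accepted by R but rejected by S.
So L(R) ≠ L(S).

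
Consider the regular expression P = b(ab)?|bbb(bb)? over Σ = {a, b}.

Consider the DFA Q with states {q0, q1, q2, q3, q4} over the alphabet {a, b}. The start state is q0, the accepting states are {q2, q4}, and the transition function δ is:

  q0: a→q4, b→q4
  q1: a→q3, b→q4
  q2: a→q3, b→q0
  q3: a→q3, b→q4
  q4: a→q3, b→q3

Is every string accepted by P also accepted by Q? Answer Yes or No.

Converting the expression P to a DFA (subset construction, then merging equivalent states) gives the minimal DFA with states {p0, p1, p2, p3, p4, p5, p6}, start state p0, accepting states {p2, p5, p6} and transitions p0: a→p1, b→p2; p1: a→p1, b→p1; p2: a→p3, b→p4; p3: a→p1, b→p5; p4: a→p1, b→p6; p5: a→p1, b→p1; p6: a→p1, b→p3.
Exploring the product automaton P × Q from the start pair (p0, q0), following both machines on each input symbol, reaches 8 state pairs: (p0, q0), (p1, q4), (p2, q4), (p1, q3), (p3, q3), (p4, q3), (p5, q4), (p6, q4).
P accepts in {p2, p5, p6} and Q accepts in {q2, q4}. The reachable pairs whose P-component is accepting are (p2, q4), (p5, q4), (p6, q4); in each of them the Q-component is accepting too, so the product for L(P) \ L(Q) (P-component accepting, Q-component rejecting) has no reachable accepting pair and the difference is empty.
Hence every string in L(P) is also in L(Q).

Yes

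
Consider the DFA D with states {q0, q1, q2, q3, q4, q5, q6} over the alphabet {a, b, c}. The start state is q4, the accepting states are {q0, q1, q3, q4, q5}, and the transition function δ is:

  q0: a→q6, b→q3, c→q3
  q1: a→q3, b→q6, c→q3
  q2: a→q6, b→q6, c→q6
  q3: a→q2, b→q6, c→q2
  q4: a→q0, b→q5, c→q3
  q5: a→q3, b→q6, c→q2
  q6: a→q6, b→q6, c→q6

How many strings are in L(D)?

7

The useful subgraph on states {q0, q3, q4, q5} is acyclic, so L(D) is finite; the longest accepting path visits 3 useful states, giving maximum string length 2.
Counting accepting paths from q4 by length: 1 of length 0, 3 of length 1, 3 of length 2. Total 7.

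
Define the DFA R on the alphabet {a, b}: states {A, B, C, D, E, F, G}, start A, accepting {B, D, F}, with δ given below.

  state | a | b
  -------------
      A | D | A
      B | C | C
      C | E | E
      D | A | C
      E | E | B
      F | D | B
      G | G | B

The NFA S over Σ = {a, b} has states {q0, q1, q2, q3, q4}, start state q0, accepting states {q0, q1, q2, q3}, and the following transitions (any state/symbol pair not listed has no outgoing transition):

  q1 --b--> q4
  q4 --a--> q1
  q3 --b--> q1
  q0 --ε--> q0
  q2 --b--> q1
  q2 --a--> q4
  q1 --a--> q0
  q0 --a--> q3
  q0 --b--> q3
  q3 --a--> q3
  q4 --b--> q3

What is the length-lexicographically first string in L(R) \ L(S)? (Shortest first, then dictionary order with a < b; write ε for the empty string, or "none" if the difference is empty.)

The string abbab is accepted by R but not by S.
No shorter string lies in the difference, and abbab is the lexicographically first length-5 string in L(R) \ L(S).

abbab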